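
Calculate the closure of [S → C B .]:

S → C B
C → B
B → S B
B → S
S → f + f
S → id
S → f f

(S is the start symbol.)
Start with: [S → C B .]
The dot is at the end, so nothing is added.

CLOSURE = { [S → C B .] }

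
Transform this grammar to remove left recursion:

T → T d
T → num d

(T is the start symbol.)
T is directly left-recursive. The standard transformation for
  A → A α₁ | ... | A α_m | β₁ | ... | β_n
is
  A  → β₁ A' | ... | β_n A'
  A' → α₁ A' | ... | α_m A' | ε

T → num d becomes T → num d T'
T → T d becomes T' → d T'
Add T' → ε

Resulting grammar:
T → num d T'
T' → d T'
T' → ε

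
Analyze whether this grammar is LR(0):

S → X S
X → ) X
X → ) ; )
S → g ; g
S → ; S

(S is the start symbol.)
Yes, the grammar is LR(0)

Augment with S' → S and build the canonical LR(0) collection (I0 = CLOSURE({[S' → . S]}), then GOTO on every symbol after a dot until no new states appear). It has 13 states:
  I0: { [S → . ; S], [S → . X S], [S → . g ; g], [S' → . S], [X → . ) ; )], [X → . ) X] }  — shift
  I1: { [X → ) . ; )], [X → ) . X], [X → . ) ; )], [X → . ) X] }  — shift
  I2: { [S → . ; S], [S → . X S], [S → . g ; g], [S → ; . S], [X → . ) ; )], [X → . ) X] }  — shift
  I3: { [S' → S .] }  — accept
  I4: { [S → . ; S], [S → . X S], [S → . g ; g], [S → X . S], [X → . ) ; )], [X → . ) X] }  — shift
  I5: { [S → g . ; g] }  — shift
  I6: { [S → g ; . g] }  — shift
  I7: { [S → g ; g .] }  — reduce
  I8: { [S → X S .] }  — reduce
  I9: { [S → ; S .] }  — reduce
  I10: { [X → ) ; . )] }  — shift
  I11: { [X → ) X .] }  — reduce
  I12: { [X → ) ; ) .] }  — reduce

Every state is either a pure shift/goto state or contains exactly one complete item and nothing to shift — no conflicts. The grammar is LR(0).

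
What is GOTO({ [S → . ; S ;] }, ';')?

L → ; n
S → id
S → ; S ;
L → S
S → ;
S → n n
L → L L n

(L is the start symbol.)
{ [S → . ; S ;], [S → . ;], [S → . id], [S → . n n], [S → ; . S ;] }

GOTO(I, ';') = CLOSURE({ [A → αX.β] : [A → α.Xβ] ∈ I, X = ';' })

Items with dot before ';', with the dot advanced:
  [S → . ; S ;] → [S → ; . S ;]
Closure of the advanced items:
  [S → ; . S ;] has the dot before S: add [S → . id], [S → . ; S ;], [S → . ;], [S → . n n]

GOTO = { [S → . ; S ;], [S → . ;], [S → . id], [S → . n n], [S → ; . S ;] }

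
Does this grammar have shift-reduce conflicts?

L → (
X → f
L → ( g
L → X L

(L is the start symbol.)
Yes — I1: [L → ( .] vs [L → ( . g]

A shift-reduce conflict occurs when an LR(0) state has both:
  - a complete (reduce) item [A → α .] (dot at the end), and
  - a shift item [B → β . c γ] (dot before a terminal).

Augment with L' → L and build the canonical LR(0) collection (I0 = CLOSURE({[L' → . L]}), then GOTO on every symbol after a dot until no new states appear). It has 7 states:
  I0: { [L → . ( g], [L → . (], [L → . X L], [L' → . L], [X → . f] }  — shift
  I1: { [L → ( . g], [L → ( .] }  — shift, reduce
  I2: { [L' → L .] }  — accept
  I3: { [L → . ( g], [L → . (], [L → . X L], [L → X . L], [X → . f] }  — shift
  I4: { [X → f .] }  — reduce
  I5: { [L → X L .] }  — reduce
  I6: { [L → ( g .] }  — reduce

I1 contains reduce item [L → ( .] and shift item [L → ( . g] — shift-reduce conflict.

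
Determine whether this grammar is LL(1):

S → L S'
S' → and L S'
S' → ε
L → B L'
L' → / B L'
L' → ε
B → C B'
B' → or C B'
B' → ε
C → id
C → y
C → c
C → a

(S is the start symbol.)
Yes, the grammar is LL(1).

A grammar is LL(1) if for each non-terminal N with multiple productions, the predict sets of those productions are pairwise disjoint, where PREDICT(N → α) = (FIRST(α) \ {ε}) ∪ (FOLLOW(N) if α ⇒* ε).

Relevant sets:
  FOLLOW(S') = { $ }
  FOLLOW(L') = { $, 'and' }
  FOLLOW(B') = { $, '/', 'and' }

For S':
  PREDICT(S' → and L S') = { 'and' }
  PREDICT(S' → ε) = { $ }
For L':
  PREDICT(L' → '/' B L') = { '/' }
  PREDICT(L' → ε) = { $, 'and' }
For B':
  PREDICT(B' → or C B') = { 'or' }
  PREDICT(B' → ε) = { $, '/', 'and' }
For C:
  PREDICT(C → id) = { 'id' }
  PREDICT(C → y) = { 'y' }
  PREDICT(C → c) = { 'c' }
  PREDICT(C → a) = { 'a' }
S, L, B have a single production, so nothing to check there.

All predict sets are disjoint. The grammar IS LL(1).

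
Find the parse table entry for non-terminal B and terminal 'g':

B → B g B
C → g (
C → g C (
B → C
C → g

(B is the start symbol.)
To find M[B, 'g'], we find productions for B where 'g' is in the predict set (PREDICT(N → α) = (FIRST(α) \ {ε}) ∪ (FOLLOW(N) if α ⇒* ε)).

Relevant sets:
  FIRST(B) = { 'g' }
  FIRST(C) = { 'g' }

B → B g B: PREDICT = { 'g' }
  'g' is in predict set, so this production goes in M[B, 'g']
B → C: PREDICT = { 'g' }
  'g' is in predict set, so this production goes in M[B, 'g']

M[B, 'g'] = B → B g B, B → C  (a multiply-defined cell — the grammar is not LL(1))

Answer: B → B g B, B → C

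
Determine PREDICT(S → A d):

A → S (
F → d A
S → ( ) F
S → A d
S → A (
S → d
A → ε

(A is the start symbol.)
PREDICT(S → A d) = (FIRST(RHS) \ {ε}) ∪ (FOLLOW(S) if ε ∈ FIRST(RHS), i.e. RHS ⇒* ε)
FIRST(A) = { '(', 'd', ε }
FIRST(A d) = { '(', 'd' }
ε ∉ FIRST(A d), so FOLLOW(S) is not added.
PREDICT(S → A d) = { '(', 'd' }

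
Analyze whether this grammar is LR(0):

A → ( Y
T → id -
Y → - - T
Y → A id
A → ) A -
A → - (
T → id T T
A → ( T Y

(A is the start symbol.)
Augment with A' → A and build the canonical LR(0) collection (I0 = CLOSURE({[A' → . A]}), then GOTO on every symbol after a dot until no new states appear). It has 20 states:
  I0: { [A → . ( T Y], [A → . ( Y], [A → . ) A -], [A → . - (], [A' → . A] }  — shift
  I1: { [A → ( . T Y], [A → ( . Y], [A → . ( T Y], [A → . ( Y], [A → . ) A -], [A → . - (], [T → . id -], [T → . id T T], [Y → . - - T], [Y → . A id] }  — shift
  I2: { [A → ) . A -], [A → . ( T Y], [A → . ( Y], [A → . ) A -], [A → . - (] }  — shift
  I3: { [A → - . (] }  — shift
  I4: { [A' → A .] }  — accept
  I5: { [A → - ( .] }  — reduce
  I6: { [A → ) A . -] }  — shift
  I7: { [A → ) A - .] }  — reduce
  I8: { [A → - . (], [Y → - . - T] }  — shift
  I9: { [Y → A . id] }  — shift
  I10: { [A → ( T . Y], [A → . ( T Y], [A → . ( Y], [A → . ) A -], [A → . - (], [Y → . - - T], [Y → . A id] }  — shift
  I11: { [A → ( Y .] }  — reduce
  I12: { [T → . id -], [T → . id T T], [T → id . -], [T → id . T T] }  — shift
  I13: { [T → id - .] }  — reduce
  I14: { [T → . id -], [T → . id T T], [T → id T . T] }  — shift
  I15: { [T → id T T .] }  — reduce
  I16: { [A → ( T Y .] }  — reduce
  I17: { [Y → A id .] }  — reduce
  I18: { [T → . id -], [T → . id T T], [Y → - - . T] }  — shift
  I19: { [Y → - - T .] }  — reduce

Every state is either a pure shift/goto state or contains exactly one complete item and nothing to shift — no conflicts. The grammar is LR(0).

Answer: Yes, the grammar is LR(0)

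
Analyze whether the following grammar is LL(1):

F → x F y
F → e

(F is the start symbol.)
For F:
  PREDICT(F → x F y) = { 'x' }
  PREDICT(F → e) = { 'e' }

All predict sets are disjoint. The grammar IS LL(1).

Answer: Yes, the grammar is LL(1).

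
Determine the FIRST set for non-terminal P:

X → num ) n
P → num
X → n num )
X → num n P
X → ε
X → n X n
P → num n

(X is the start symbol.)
To compute FIRST(P), examine every production with P on the left-hand side, reading each right-hand side left to right until a non-nullable symbol is reached.

From P → num:
  - num is a terminal: add 'num' and stop
From P → num n:
  - num is a terminal: add 'num' and stop

Collecting: FIRST(P) = { 'num' }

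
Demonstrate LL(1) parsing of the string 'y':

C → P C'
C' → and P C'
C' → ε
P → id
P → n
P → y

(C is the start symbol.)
LL(1) parsing maintains a stack (initially the start symbol over $) and the input. At each step: if the stack top is a terminal, match it against the current input token; if it is a non-terminal N, replace it with the RHS of M[N, lookahead] (the unique production whose predict set contains the lookahead).

Stack is shown with the top on the left.

Stack   Input  Action
---------------------
C $     y $    output C → P C'
P C' $  y $    output P → y
y C' $  y $    match 'y'
C' $    $      output C' → ε
$       $      accept

The string is accepted.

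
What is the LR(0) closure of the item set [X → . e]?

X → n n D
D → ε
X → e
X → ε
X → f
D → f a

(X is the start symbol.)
Start with: [X → . e]
The dot precedes the terminal e, so nothing is added.

CLOSURE = { [X → . e] }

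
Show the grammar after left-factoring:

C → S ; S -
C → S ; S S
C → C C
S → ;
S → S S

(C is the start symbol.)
C → S ; S C'
C' → -
C' → S
C → C C
S → ;
S → S S

Left-factoring transforms A → αβ₁ | αβ₂ into A → αA' and A' → β₁ | β₂
(α is the longest common prefix among the alternatives). Repeat until
no nonterminal has two alternatives with a common prefix.

Round 1: C has alternatives sharing prefix 'S ; S'. Introduce C': C → S ; S C'
  Add: C' → -
  Add: C' → S

No remaining common prefixes — done.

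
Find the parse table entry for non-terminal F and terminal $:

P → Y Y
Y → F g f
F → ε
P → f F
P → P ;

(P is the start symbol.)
To find M[F, $], we find productions for F where $ is in the predict set (PREDICT(N → α) = (FIRST(α) \ {ε}) ∪ (FOLLOW(N) if α ⇒* ε)).

Relevant sets:
  FOLLOW(F) = { $, ';', 'g' }

F → ε: PREDICT = { $, ';', 'g' }
  $ is in predict set, so this production goes in M[F, $]

M[F, $] = F → ε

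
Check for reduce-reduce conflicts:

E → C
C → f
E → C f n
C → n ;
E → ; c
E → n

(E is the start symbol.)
A reduce-reduce conflict occurs when an LR(0) state has two complete items [A → α .] and [B → β .] — both call for a reduction, and with no lookahead the parser cannot choose between them.

Augment with E' → E and build the canonical LR(0) collection (I0 = CLOSURE({[E' → . E]}), then GOTO on every symbol after a dot until no new states appear). It has 10 states:
  I0: { [C → . f], [C → . n ;], [E → . ; c], [E → . C f n], [E → . C], [E → . n], [E' → . E] }  — shift
  I1: { [E → ; . c] }  — shift
  I2: { [E → C . f n], [E → C .] }  — shift, reduce
  I3: { [E' → E .] }  — accept
  I4: { [C → f .] }  — reduce
  I5: { [C → n . ;], [E → n .] }  — shift, reduce
  I6: { [C → n ; .] }  — reduce
  I7: { [E → C f . n] }  — shift
  I8: { [E → C f n .] }  — reduce
  I9: { [E → ; c .] }  — reduce

No state contains more than one complete item.

Answer: No reduce-reduce conflicts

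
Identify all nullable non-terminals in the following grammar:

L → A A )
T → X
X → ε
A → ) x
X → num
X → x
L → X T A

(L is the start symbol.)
{ 'T', 'X' }

A non-terminal is nullable if it can derive ε (the empty string): either it has an ε-production, or it has a production whose right-hand side consists entirely of nullable non-terminals.

ε-productions: X → ε
So X is immediately nullable.
T → X: every symbol on the right is nullable, so T is nullable too.
No further non-terminal can be added: every production for the remaining non-terminals contains a terminal or a non-nullable non-terminal.
Nullable = { 'T', 'X' }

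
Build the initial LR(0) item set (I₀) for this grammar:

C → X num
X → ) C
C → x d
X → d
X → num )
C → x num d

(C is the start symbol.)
{ [C → . X num], [C → . x d], [C → . x num d], [C' → . C], [X → . ) C], [X → . d], [X → . num )] }

First, augment the grammar with C' → C
I₀ = CLOSURE({ [C' → . C] }):
  [C' → . C] has the dot before C: add [C → . X num], [C → . x d], [C → . x num d]
  [C → . X num] has the dot before X: add [X → . ) C], [X → . d], [X → . num )]
No further items can be added.

I₀ = { [C → . X num], [C → . x d], [C → . x num d], [C' → . C], [X → . ) C], [X → . d], [X → . num )] }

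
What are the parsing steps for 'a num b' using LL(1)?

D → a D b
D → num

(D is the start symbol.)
LL(1) parsing maintains a stack (initially the start symbol over $) and the input. At each step: if the stack top is a terminal, match it against the current input token; if it is a non-terminal N, replace it with the RHS of M[N, lookahead] (the unique production whose predict set contains the lookahead).

Stack is shown with the top on the left.

Stack    Input      Action
--------------------------
D $      a num b $  output D → a D b
a D b $  a num b $  match 'a'
D b $    num b $    output D → num
num b $  num b $    match 'num'
b $      b $        match 'b'
$        $          accept

The string is accepted.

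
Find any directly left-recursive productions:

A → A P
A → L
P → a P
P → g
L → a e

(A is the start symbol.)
Direct left recursion occurs when N → N α for some non-terminal N (the right-hand side begins with the left-hand side itself).

A → A P: LEFT RECURSIVE (starts with A)
A → L: starts with L
P → a P: starts with a
P → g: starts with g
L → a e: starts with a

The grammar has direct left recursion on: A.

Answer: Yes, A is left-recursive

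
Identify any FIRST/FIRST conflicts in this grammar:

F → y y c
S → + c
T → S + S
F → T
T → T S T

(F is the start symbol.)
FIRST sets of the non-terminals at (or reachable through a nullable prefix from) the front of some alternative:
  FIRST(T) = { '+' }
  FIRST(S) = { '+' }

Productions for F:
  F → y y c: FIRST = { 'y' }
  F → T: FIRST = { '+' }
Productions for T:
  T → S + S: FIRST = { '+' }
  T → T S T: FIRST = { '+' }
S has only one production, so no FIRST/FIRST conflict is possible there.

Conflict for T: T → S + S and T → T S T
  Overlap: { '+' }

Answer: Yes. T → S '+' S / T → T S T on { '+' }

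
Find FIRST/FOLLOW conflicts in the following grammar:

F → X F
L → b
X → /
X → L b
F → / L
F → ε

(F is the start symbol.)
Nullable non-terminals: F.
FIRST sets used below: FIRST(X) = { '/', 'b' }

F: nullable alternative(s) F → ε; FOLLOW(F) = { $ }
  F → X F: FIRST \ {ε} = { '/', 'b' } — disjoint from FOLLOW(F)
  F → / L: FIRST \ {ε} = { '/' } — disjoint from FOLLOW(F)
  F → ε: FIRST \ {ε} = { } — this is the only nullable alternative, skip

L, X have no nullable alternative, so no FIRST/FOLLOW check is needed there.

No FIRST/FOLLOW conflicts found.

Answer: No FIRST/FOLLOW conflicts.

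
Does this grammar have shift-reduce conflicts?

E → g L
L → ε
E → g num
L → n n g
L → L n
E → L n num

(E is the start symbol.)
Augment with E' → E and build the canonical LR(0) collection (I0 = CLOSURE({[E' → . E]}), then GOTO on every symbol after a dot until no new states appear). It has 12 states:
  I0: { [E → . L n num], [E → . g L], [E → . g num], [E' → . E], [L → . L n], [L → . n n g], [L → .] }  — shift, reduce
  I1: { [E' → E .] }  — accept
  I2: { [E → L . n num], [L → L . n] }  — shift
  I3: { [E → g . L], [E → g . num], [L → . L n], [L → . n n g], [L → .] }  — shift, reduce
  I4: { [L → n . n g] }  — shift
  I5: { [L → n n . g] }  — shift
  I6: { [L → n n g .] }  — reduce
  I7: { [E → g L .], [L → L . n] }  — shift, reduce
  I8: { [E → g num .] }  — reduce
  I9: { [L → L n .] }  — reduce
  I10: { [E → L n . num], [L → L n .] }  — shift, reduce
  I11: { [E → L n num .] }  — reduce

I0 contains reduce item [L → .] and shift items [E → . g L], [E → . g num], [L → . n n g] — shift-reduce conflict.
I3 contains reduce item [L → .] and shift items [E → g . num], [L → . n n g] — shift-reduce conflict.
I7 contains reduce item [E → g L .] and shift item [L → L . n] — shift-reduce conflict.
I10 contains reduce item [L → L n .] and shift item [E → L n . num] — shift-reduce conflict.

Answer: Yes — I0: [L → .] vs [E → . g L]; I3: [L → .] vs [E → g . num]; I7: [E → g L .] vs [L → L . n]; I10: [L → L n .] vs [E → L n . num]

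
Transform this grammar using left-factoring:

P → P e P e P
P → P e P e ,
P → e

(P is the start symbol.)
P → P e P e P'
P' → P
P' → ,
P → e

Left-factoring transforms A → αβ₁ | αβ₂ into A → αA' and A' → β₁ | β₂
(α is the longest common prefix among the alternatives). Repeat until
no nonterminal has two alternatives with a common prefix.

Round 1: P has alternatives sharing prefix 'P e P e'. Introduce P': P → P e P e P'
  Add: P' → P
  Add: P' → ,

No remaining common prefixes — done.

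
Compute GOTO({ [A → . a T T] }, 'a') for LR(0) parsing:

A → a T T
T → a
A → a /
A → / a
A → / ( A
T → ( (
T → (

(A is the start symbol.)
GOTO(I, 'a') = CLOSURE({ [A → αX.β] : [A → α.Xβ] ∈ I, X = 'a' })

Items with dot before 'a', with the dot advanced:
  [A → . a T T] → [A → a . T T]
Closure of the advanced items:
  [A → a . T T] has the dot before T: add [T → . a], [T → . ( (], [T → . (]

GOTO = { [A → a . T T], [T → . ( (], [T → . (], [T → . a] }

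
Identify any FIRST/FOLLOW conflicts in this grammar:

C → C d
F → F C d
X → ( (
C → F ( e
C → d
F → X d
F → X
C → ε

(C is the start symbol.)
Nullable non-terminals: C.
FIRST sets used below: FIRST(C) = { '(', 'd', ε }, FIRST(F) = { '(' }

C: nullable alternative(s) C → ε; FOLLOW(C) = { $, 'd' }
  C → C d: FIRST \ {ε} = { '(', 'd' } — overlaps FOLLOW(C) on { 'd' }: CONFLICT
  C → F ( e: FIRST \ {ε} = { '(' } — disjoint from FOLLOW(C)
  C → d: FIRST \ {ε} = { 'd' } — overlaps FOLLOW(C) on { 'd' }: CONFLICT
  C → ε: FIRST \ {ε} = { } — this is the only nullable alternative, skip

F, X have no nullable alternative, so no FIRST/FOLLOW check is needed there.

So the grammar has 2 FIRST/FOLLOW conflicts (marked CONFLICT above).

Answer: Yes. C → C d with FOLLOW(C) on { 'd' }; C → d with FOLLOW(C) on { 'd' }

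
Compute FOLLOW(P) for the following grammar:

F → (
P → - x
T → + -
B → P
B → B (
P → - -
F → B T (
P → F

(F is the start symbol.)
In B → P: P is at the end, add FOLLOW(B)

The FOLLOW sets referred to above (computed the same way, to a fixed point):
  FOLLOW(B) = { '(', '+' }

Taking the union: FOLLOW(P) = { '(', '+' }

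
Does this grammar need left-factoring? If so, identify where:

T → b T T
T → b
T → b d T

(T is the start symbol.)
Yes, T has productions with common prefix 'b'

Left-factoring is needed when two productions for the same non-terminal
share a common prefix on the right-hand side.

Productions for T:
  T → b T T
  T → b
  T → b d T

Found common prefix 'b' in productions for T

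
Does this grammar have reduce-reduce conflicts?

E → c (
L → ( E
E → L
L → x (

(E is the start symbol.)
A reduce-reduce conflict occurs when an LR(0) state has two complete items [A → α .] and [B → β .] — both call for a reduction, and with no lookahead the parser cannot choose between them.

Augment with E' → E and build the canonical LR(0) collection (I0 = CLOSURE({[E' → . E]}), then GOTO on every symbol after a dot until no new states appear). It has 9 states:
  I0: { [E → . L], [E → . c (], [E' → . E], [L → . ( E], [L → . x (] }  — shift
  I1: { [E → . L], [E → . c (], [L → ( . E], [L → . ( E], [L → . x (] }  — shift
  I2: { [E' → E .] }  — accept
  I3: { [E → L .] }  — reduce
  I4: { [E → c . (] }  — shift
  I5: { [L → x . (] }  — shift
  I6: { [L → x ( .] }  — reduce
  I7: { [E → c ( .] }  — reduce
  I8: { [L → ( E .] }  — reduce

No state contains more than one complete item.

Answer: No reduce-reduce conflicts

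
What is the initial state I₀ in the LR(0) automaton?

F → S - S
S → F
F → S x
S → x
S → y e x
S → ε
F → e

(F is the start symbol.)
{ [F → . S - S], [F → . S x], [F → . e], [F' → . F], [S → . F], [S → . x], [S → . y e x], [S → .] }

First, augment the grammar with F' → F
I₀ = CLOSURE({ [F' → . F] }):
  [F' → . F] has the dot before F: add [F → . S - S], [F → . S x], [F → . e]
  [F → . S - S] has the dot before S: add [S → . F], [S → . x], [S → . y e x], [S → .]
No further items can be added.

I₀ = { [F → . S - S], [F → . S x], [F → . e], [F' → . F], [S → . F], [S → . x], [S → . y e x], [S → .] }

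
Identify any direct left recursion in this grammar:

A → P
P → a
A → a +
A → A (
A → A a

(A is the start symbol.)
Yes, A is left-recursive

Direct left recursion occurs when N → N α for some non-terminal N (the right-hand side begins with the left-hand side itself).

A → P: starts with P
P → a: starts with a
A → a +: starts with a
A → A (: LEFT RECURSIVE (starts with A)
A → A a: LEFT RECURSIVE (starts with A)

The grammar has direct left recursion on: A.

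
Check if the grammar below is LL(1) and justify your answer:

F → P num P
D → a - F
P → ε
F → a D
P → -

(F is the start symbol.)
Yes, the grammar is LL(1).

A grammar is LL(1) if for each non-terminal N with multiple productions, the predict sets of those productions are pairwise disjoint, where PREDICT(N → α) = (FIRST(α) \ {ε}) ∪ (FOLLOW(N) if α ⇒* ε).

Relevant sets:
  FIRST(P) = { '-', ε }
  FOLLOW(P) = { $, 'num' }

For F:
  PREDICT(F → P num P) = { '-', 'num' }
  PREDICT(F → a D) = { 'a' }
For P:
  PREDICT(P → ε) = { $, 'num' }
  PREDICT(P → '-') = { '-' }
D has a single production, so nothing to check there.

All predict sets are disjoint. The grammar IS LL(1).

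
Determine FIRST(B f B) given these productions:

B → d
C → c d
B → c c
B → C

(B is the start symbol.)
FIRST sets of the non-terminals involved (from the grammar, by fixed-point iteration):
  FIRST(B) = { 'c', 'd' }

To compute FIRST(B f B), process the symbols left to right:
Symbol B is a non-terminal. Add FIRST(B) \ {ε} = { 'c', 'd' }
B is not nullable (ε ∉ FIRST(B)), so stop here.
FIRST(B f B) = { 'c', 'd' }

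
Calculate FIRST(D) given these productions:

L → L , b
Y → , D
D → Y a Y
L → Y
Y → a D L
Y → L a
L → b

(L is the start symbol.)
{ ',', 'a', 'b' }

FIRST sets of the other non-terminals involved (by the same procedure, iterated to a fixed point):
  FIRST(Y) = { ',', 'a', 'b' }

From D → Y a Y:
  - Y is a non-terminal: add FIRST(Y) \ {ε} = { ',', 'a', 'b' }
    Y is not nullable, so stop

Collecting: FIRST(D) = { ',', 'a', 'b' }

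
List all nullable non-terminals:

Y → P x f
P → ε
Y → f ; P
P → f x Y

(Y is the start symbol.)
{ 'P' }

ε-productions: P → ε
So P is immediately nullable.
No further non-terminal can be added: every production for the remaining non-terminals contains a terminal or a non-nullable non-terminal.
Nullable = { 'P' }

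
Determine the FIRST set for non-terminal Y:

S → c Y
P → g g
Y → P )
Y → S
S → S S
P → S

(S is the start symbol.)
FIRST sets of the other non-terminals involved (by the same procedure, iterated to a fixed point):
  FIRST(P) = { 'c', 'g' }
  FIRST(S) = { 'c' }

From Y → P ):
  - P is a non-terminal: add FIRST(P) \ {ε} = { 'c', 'g' }
    P is not nullable, so stop
From Y → S:
  - S is a non-terminal: add FIRST(S) \ {ε} = { 'c' }
    S is not nullable, so stop

Collecting: FIRST(Y) = { 'c', 'g' }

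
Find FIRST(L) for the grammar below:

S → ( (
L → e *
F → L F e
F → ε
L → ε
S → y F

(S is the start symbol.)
{ 'e', ε }

To compute FIRST(L), examine every production with L on the left-hand side, reading each right-hand side left to right until a non-nullable symbol is reached.

From L → e *:
  - e is a terminal: add 'e' and stop
From L → ε:
  - ε-production, so ε ∈ FIRST(L)

Collecting: FIRST(L) = { 'e', ε }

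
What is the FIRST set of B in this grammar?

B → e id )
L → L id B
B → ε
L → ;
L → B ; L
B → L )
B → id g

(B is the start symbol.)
{ ';', 'e', 'id', ε }

To compute FIRST(B), examine every production with B on the left-hand side, reading each right-hand side left to right until a non-nullable symbol is reached.

FIRST sets of the other non-terminals involved (by the same procedure, iterated to a fixed point):
  FIRST(L) = { ';', 'e', 'id' }

From B → e id ):
  - e is a terminal: add 'e' and stop
From B → ε:
  - ε-production, so ε ∈ FIRST(B)
From B → L ):
  - L is a non-terminal: add FIRST(L) \ {ε} = { ';', 'e', 'id' }
    L is not nullable, so stop
From B → id g:
  - id is a terminal: add 'id' and stop

Collecting: FIRST(B) = { ';', 'e', 'id', ε }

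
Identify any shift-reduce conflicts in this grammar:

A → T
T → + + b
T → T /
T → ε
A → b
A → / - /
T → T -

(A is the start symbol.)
Yes — I0: [T → .] vs [A → . / - /]; I4: [A → T .] vs [T → T . -]

A shift-reduce conflict occurs when an LR(0) state has both:
  - a complete (reduce) item [A → α .] (dot at the end), and
  - a shift item [B → β . c γ] (dot before a terminal).

Augment with A' → A and build the canonical LR(0) collection (I0 = CLOSURE({[A' → . A]}), then GOTO on every symbol after a dot until no new states appear). It has 12 states:
  I0: { [A → . / - /], [A → . T], [A → . b], [A' → . A], [T → . + + b], [T → . T -], [T → . T /], [T → .] }  — shift, reduce
  I1: { [T → + . + b] }  — shift
  I2: { [A → / . - /] }  — shift
  I3: { [A' → A .] }  — accept
  I4: { [A → T .], [T → T . -], [T → T . /] }  — shift, reduce
  I5: { [A → b .] }  — reduce
  I6: { [T → T - .] }  — reduce
  I7: { [T → T / .] }  — reduce
  I8: { [A → / - . /] }  — shift
  I9: { [A → / - / .] }  — reduce
  I10: { [T → + + . b] }  — shift
  I11: { [T → + + b .] }  — reduce

I0 contains reduce item [T → .] and shift items [A → . / - /], [A → . b], [T → . + + b] — shift-reduce conflict.
I4 contains reduce item [A → T .] and shift items [T → T . -], [T → T . /] — shift-reduce conflict.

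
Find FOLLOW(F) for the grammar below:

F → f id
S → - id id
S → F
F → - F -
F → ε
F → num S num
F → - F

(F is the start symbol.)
F is the start symbol, so $ ∈ FOLLOW(F).
In S → F: F is at the end, add FOLLOW(S)
In F → - F -: F is followed by '-', add FIRST('-') \ {ε} = { '-' }
In F → - F: F is at the end; this adds FOLLOW(F) to itself — nothing new

The FOLLOW sets referred to above (computed the same way, to a fixed point):
  FOLLOW(S) = { 'num' }

Taking the union: FOLLOW(F) = { $, '-', 'num' }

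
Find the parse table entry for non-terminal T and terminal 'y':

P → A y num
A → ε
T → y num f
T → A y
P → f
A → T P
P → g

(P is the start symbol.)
To find M[T, 'y'], we find productions for T where 'y' is in the predict set (PREDICT(N → α) = (FIRST(α) \ {ε}) ∪ (FOLLOW(N) if α ⇒* ε)).

Relevant sets:
  FIRST(A) = { 'y', ε }

T → y num f: PREDICT = { 'y' }
  'y' is in predict set, so this production goes in M[T, 'y']
T → A y: PREDICT = { 'y' }
  'y' is in predict set, so this production goes in M[T, 'y']

M[T, 'y'] = T → y num f, T → A y  (a multiply-defined cell — the grammar is not LL(1))

Answer: T → y num f, T → A y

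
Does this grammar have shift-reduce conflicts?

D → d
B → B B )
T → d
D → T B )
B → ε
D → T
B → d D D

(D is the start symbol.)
Yes — I2: [B → .] vs [B → . d D D]; I4: [B → .] vs [B → . d D D]; I9: [B → .] vs [B → B B . )]

A shift-reduce conflict occurs when an LR(0) state has both:
  - a complete (reduce) item [A → α .] (dot at the end), and
  - a shift item [B → β . c γ] (dot before a terminal).

Augment with D' → D and build the canonical LR(0) collection (I0 = CLOSURE({[D' → . D]}), then GOTO on every symbol after a dot until no new states appear). It has 11 states:
  I0: { [D → . T B )], [D → . T], [D → . d], [D' → . D], [T → . d] }  — shift
  I1: { [D' → D .] }  — accept
  I2: { [B → . B B )], [B → . d D D], [B → .], [D → T . B )], [D → T .] }  — shift, 2 reduces
  I3: { [D → d .], [T → d .] }  — 2 reduces
  I4: { [B → . B B )], [B → . d D D], [B → .], [B → B . B )], [D → T B . )] }  — shift, reduce
  I5: { [B → d . D D], [D → . T B )], [D → . T], [D → . d], [T → . d] }  — shift
  I6: { [B → d D . D], [D → . T B )], [D → . T], [D → . d], [T → . d] }  — shift
  I7: { [B → d D D .] }  — reduce
  I8: { [D → T B ) .] }  — reduce
  I9: { [B → . B B )], [B → . d D D], [B → .], [B → B . B )], [B → B B . )] }  — shift, reduce
  I10: { [B → B B ) .] }  — reduce

I2 contains reduce items [B → .], [D → T .] and shift item [B → . d D D] — shift-reduce conflict.
I4 contains reduce item [B → .] and shift items [B → . d D D], [D → T B . )] — shift-reduce conflict.
I9 contains reduce item [B → .] and shift items [B → B B . )], [B → . d D D] — shift-reduce conflict.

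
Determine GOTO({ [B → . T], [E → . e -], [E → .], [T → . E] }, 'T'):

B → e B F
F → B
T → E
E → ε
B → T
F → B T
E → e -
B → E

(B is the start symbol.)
{ [B → T .] }

GOTO(I, 'T') = CLOSURE({ [A → αX.β] : [A → α.Xβ] ∈ I, X = 'T' })

Items with dot before 'T', with the dot advanced:
  [B → . T] → [B → T .]
Closure adds nothing (no advanced item has the dot before a non-terminal).

GOTO = { [B → T .] }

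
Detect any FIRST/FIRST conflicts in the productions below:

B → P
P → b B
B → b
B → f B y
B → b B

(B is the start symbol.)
Yes. B → P / B → b on { 'b' }; B → P / B → b B on { 'b' }; B → b / B → b B on { 'b' }

A FIRST/FIRST conflict occurs when two productions N → α and N → β for the same non-terminal have FIRST(α) ∩ FIRST(β) ≠ ∅ (with ε ∈ FIRST of a nullable right-hand side, so two nullable alternatives also conflict).

FIRST sets of the non-terminals at (or reachable through a nullable prefix from) the front of some alternative:
  FIRST(P) = { 'b' }

Productions for B:
  B → P: FIRST = { 'b' }
  B → b: FIRST = { 'b' }
  B → f B y: FIRST = { 'f' }
  B → b B: FIRST = { 'b' }
P has only one production, so no FIRST/FIRST conflict is possible there.

Conflict for B: B → P and B → b
  Overlap: { 'b' }
Conflict for B: B → P and B → b B
  Overlap: { 'b' }
Conflict for B: B → b and B → b B
  Overlap: { 'b' }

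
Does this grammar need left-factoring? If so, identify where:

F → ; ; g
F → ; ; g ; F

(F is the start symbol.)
Left-factoring is needed when two productions for the same non-terminal
share a common prefix on the right-hand side.

Productions for F:
  F → ; ; g
  F → ; ; g ; F

Found common prefix '; ; g' in productions for F

Answer: Yes, F has productions with common prefix '; ; g'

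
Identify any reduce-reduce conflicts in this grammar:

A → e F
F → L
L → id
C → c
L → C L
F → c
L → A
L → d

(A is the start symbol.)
A reduce-reduce conflict occurs when an LR(0) state has two complete items [A → α .] and [B → β .] — both call for a reduction, and with no lookahead the parser cannot choose between them.

Augment with A' → A and build the canonical LR(0) collection (I0 = CLOSURE({[A' → . A]}), then GOTO on every symbol after a dot until no new states appear). It has 12 states:
  I0: { [A → . e F], [A' → . A] }  — shift
  I1: { [A' → A .] }  — accept
  I2: { [A → . e F], [A → e . F], [C → . c], [F → . L], [F → . c], [L → . A], [L → . C L], [L → . d], [L → . id] }  — shift
  I3: { [L → A .] }  — reduce
  I4: { [A → . e F], [C → . c], [L → . A], [L → . C L], [L → . d], [L → . id], [L → C . L] }  — shift
  I5: { [A → e F .] }  — reduce
  I6: { [F → L .] }  — reduce
  I7: { [C → c .], [F → c .] }  — 2 reduces
  I8: { [L → d .] }  — reduce
  I9: { [L → id .] }  — reduce
  I10: { [L → C L .] }  — reduce
  I11: { [C → c .] }  — reduce

I7 contains complete items [C → c .], [F → c .] — reduce-reduce conflict.

Answer: Yes — I7: [C → c .] vs [F → c .]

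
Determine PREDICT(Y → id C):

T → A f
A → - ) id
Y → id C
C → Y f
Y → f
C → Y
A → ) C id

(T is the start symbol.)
PREDICT(Y → id C) = (FIRST(RHS) \ {ε}) ∪ (FOLLOW(Y) if ε ∈ FIRST(RHS), i.e. RHS ⇒* ε)
FIRST(id C) = { 'id' }
ε ∉ FIRST(id C), so FOLLOW(Y) is not added.
PREDICT(Y → id C) = { 'id' }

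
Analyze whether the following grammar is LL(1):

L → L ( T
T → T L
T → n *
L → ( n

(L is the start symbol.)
A grammar is LL(1) if for each non-terminal N with multiple productions, the predict sets of those productions are pairwise disjoint, where PREDICT(N → α) = (FIRST(α) \ {ε}) ∪ (FOLLOW(N) if α ⇒* ε).

Relevant sets:
  FIRST(L) = { '(' }
  FIRST(T) = { 'n' }

For L:
  PREDICT(L → L '(' T) = { '(' }
  PREDICT(L → '(' n) = { '(' }
For T:
  PREDICT(T → T L) = { 'n' }
  PREDICT(T → n '*') = { 'n' }

Conflict found: Predict set conflict for L: { '(' }
The grammar is NOT LL(1).

Answer: No. Predict set conflict for L: { '(' }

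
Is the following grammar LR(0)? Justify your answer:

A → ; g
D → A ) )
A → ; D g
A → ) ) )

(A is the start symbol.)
Yes, the grammar is LR(0)

A grammar is LR(0) if no state in the canonical LR(0) collection has:
  - both a shift item (dot before a terminal) and a complete item (shift-reduce conflict), or
  - two or more complete items (reduce-reduce conflict; the accept item [A' → A .] counts as a complete item here).

Augment with A' → A and build the canonical LR(0) collection (I0 = CLOSURE({[A' → . A]}), then GOTO on every symbol after a dot until no new states appear). It has 12 states:
  I0: { [A → . ) ) )], [A → . ; D g], [A → . ; g], [A' → . A] }  — shift
  I1: { [A → ) . ) )] }  — shift
  I2: { [A → . ) ) )], [A → . ; D g], [A → . ; g], [A → ; . D g], [A → ; . g], [D → . A ) )] }  — shift
  I3: { [A' → A .] }  — accept
  I4: { [D → A . ) )] }  — shift
  I5: { [A → ; D . g] }  — shift
  I6: { [A → ; g .] }  — reduce
  I7: { [A → ; D g .] }  — reduce
  I8: { [D → A ) . )] }  — shift
  I9: { [D → A ) ) .] }  — reduce
  I10: { [A → ) ) . )] }  — shift
  I11: { [A → ) ) ) .] }  — reduce

Every state is either a pure shift/goto state or contains exactly one complete item and nothing to shift — no conflicts. The grammar is LR(0).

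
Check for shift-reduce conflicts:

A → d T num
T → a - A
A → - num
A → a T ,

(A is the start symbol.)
A shift-reduce conflict occurs when an LR(0) state has both:
  - a complete (reduce) item [A → α .] (dot at the end), and
  - a shift item [B → β . c γ] (dot before a terminal).

Augment with A' → A and build the canonical LR(0) collection (I0 = CLOSURE({[A' → . A]}), then GOTO on every symbol after a dot until no new states appear). It has 13 states:
  I0: { [A → . - num], [A → . a T ,], [A → . d T num], [A' → . A] }  — shift
  I1: { [A → - . num] }  — shift
  I2: { [A' → A .] }  — accept
  I3: { [A → a . T ,], [T → . a - A] }  — shift
  I4: { [A → d . T num], [T → . a - A] }  — shift
  I5: { [A → d T . num] }  — shift
  I6: { [T → a . - A] }  — shift
  I7: { [A → . - num], [A → . a T ,], [A → . d T num], [T → a - . A] }  — shift
  I8: { [T → a - A .] }  — reduce
  I9: { [A → d T num .] }  — reduce
  I10: { [A → a T . ,] }  — shift
  I11: { [A → a T , .] }  — reduce
  I12: { [A → - num .] }  — reduce

No state contains both a complete item and a shift item.

Answer: No shift-reduce conflicts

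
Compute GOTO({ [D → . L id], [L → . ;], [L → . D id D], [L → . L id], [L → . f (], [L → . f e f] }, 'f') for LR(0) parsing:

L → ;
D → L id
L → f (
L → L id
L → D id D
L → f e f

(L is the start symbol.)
{ [L → f . (], [L → f . e f] }

GOTO(I, 'f') = CLOSURE({ [A → αX.β] : [A → α.Xβ] ∈ I, X = 'f' })

Items with dot before 'f', with the dot advanced:
  [L → . f (] → [L → f . (]
  [L → . f e f] → [L → f . e f]
Closure adds nothing (no advanced item has the dot before a non-terminal).

GOTO = { [L → f . (], [L → f . e f] }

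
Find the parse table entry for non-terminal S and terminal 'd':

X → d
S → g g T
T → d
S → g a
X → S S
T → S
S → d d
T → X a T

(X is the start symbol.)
To find M[S, 'd'], we find productions for S where 'd' is in the predict set (PREDICT(N → α) = (FIRST(α) \ {ε}) ∪ (FOLLOW(N) if α ⇒* ε)).

S → g g T: PREDICT = { 'g' }
S → g a: PREDICT = { 'g' }
S → d d: PREDICT = { 'd' }
  'd' is in predict set, so this production goes in M[S, 'd']

M[S, 'd'] = S → d d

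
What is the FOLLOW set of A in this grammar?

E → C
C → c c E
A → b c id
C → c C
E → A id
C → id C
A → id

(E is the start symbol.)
{ 'id' }

In E → A id: A is followed by id, add FIRST(id) \ {ε} = { 'id' }

Taking the union: FOLLOW(A) = { 'id' }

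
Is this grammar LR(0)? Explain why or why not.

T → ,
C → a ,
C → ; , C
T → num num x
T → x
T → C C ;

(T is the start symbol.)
Yes, the grammar is LR(0)

Augment with T' → T and build the canonical LR(0) collection (I0 = CLOSURE({[T' → . T]}), then GOTO on every symbol after a dot until no new states appear). It has 15 states:
  I0: { [C → . ; , C], [C → . a ,], [T → . ,], [T → . C C ;], [T → . num num x], [T → . x], [T' → . T] }  — shift
  I1: { [T → , .] }  — reduce
  I2: { [C → ; . , C] }  — shift
  I3: { [C → . ; , C], [C → . a ,], [T → C . C ;] }  — shift
  I4: { [T' → T .] }  — accept
  I5: { [C → a . ,] }  — shift
  I6: { [T → num . num x] }  — shift
  I7: { [T → x .] }  — reduce
  I8: { [T → num num . x] }  — shift
  I9: { [T → num num x .] }  — reduce
  I10: { [C → a , .] }  — reduce
  I11: { [T → C C . ;] }  — shift
  I12: { [T → C C ; .] }  — reduce
  I13: { [C → . ; , C], [C → . a ,], [C → ; , . C] }  — shift
  I14: { [C → ; , C .] }  — reduce

Every state is either a pure shift/goto state or contains exactly one complete item and nothing to shift — no conflicts. The grammar is LR(0).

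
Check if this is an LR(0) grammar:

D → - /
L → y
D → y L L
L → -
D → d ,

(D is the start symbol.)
Yes, the grammar is LR(0)

Augment with D' → D and build the canonical LR(0) collection (I0 = CLOSURE({[D' → . D]}), then GOTO on every symbol after a dot until no new states appear). It has 11 states:
  I0: { [D → . - /], [D → . d ,], [D → . y L L], [D' → . D] }  — shift
  I1: { [D → - . /] }  — shift
  I2: { [D' → D .] }  — accept
  I3: { [D → d . ,] }  — shift
  I4: { [D → y . L L], [L → . -], [L → . y] }  — shift
  I5: { [L → - .] }  — reduce
  I6: { [D → y L . L], [L → . -], [L → . y] }  — shift
  I7: { [L → y .] }  — reduce
  I8: { [D → y L L .] }  — reduce
  I9: { [D → d , .] }  — reduce
  I10: { [D → - / .] }  — reduce

Every state is either a pure shift/goto state or contains exactly one complete item and nothing to shift — no conflicts. The grammar is LR(0).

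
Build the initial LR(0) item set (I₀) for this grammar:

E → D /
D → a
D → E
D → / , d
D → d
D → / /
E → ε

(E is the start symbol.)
First, augment the grammar with E' → E
I₀ = CLOSURE({ [E' → . E] }):
  [E' → . E] has the dot before E: add [E → . D /], [E → .]
  [E → . D /] has the dot before D: add [D → . a], [D → . E], [D → . / , d], [D → . d], [D → . / /]
No further items can be added.

I₀ = { [D → . / , d], [D → . / /], [D → . E], [D → . a], [D → . d], [E → . D /], [E → .], [E' → . E] }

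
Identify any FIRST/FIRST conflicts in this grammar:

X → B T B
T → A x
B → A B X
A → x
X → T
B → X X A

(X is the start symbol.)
FIRST sets of the non-terminals at (or reachable through a nullable prefix from) the front of some alternative:
  FIRST(B) = { 'x' }
  FIRST(T) = { 'x' }
  FIRST(A) = { 'x' }
  FIRST(X) = { 'x' }

Productions for X:
  X → B T B: FIRST = { 'x' }
  X → T: FIRST = { 'x' }
Productions for B:
  B → A B X: FIRST = { 'x' }
  B → X X A: FIRST = { 'x' }
T, A have only one production, so no FIRST/FIRST conflict is possible there.

Conflict for X: X → B T B and X → T
  Overlap: { 'x' }
Conflict for B: B → A B X and B → X X A
  Overlap: { 'x' }

Answer: Yes. X → B T B / X → T on { 'x' }; B → A B X / B → X X A on { 'x' }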